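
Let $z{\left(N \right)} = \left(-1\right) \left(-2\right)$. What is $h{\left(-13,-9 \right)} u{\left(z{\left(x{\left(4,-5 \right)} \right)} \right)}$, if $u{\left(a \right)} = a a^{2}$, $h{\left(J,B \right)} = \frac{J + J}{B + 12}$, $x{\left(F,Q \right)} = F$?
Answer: $- \frac{208}{3} \approx -69.333$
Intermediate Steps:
$h{\left(J,B \right)} = \frac{2 J}{12 + B}$
$z{\left(N \right)} = 2$
$u{\left(a \right)} = a^{3}$
$h{\left(-13,-9 \right)} u{\left(z{\left(x{\left(4,-5 \right)} \right)} \right)} = 2 \left(-13\right) \frac{1}{12 - 9} \cdot 2^{3} = 2 \left(-13\right) \frac{1}{3} \cdot 8 = \left(- \frac{26}{3}\right) 8 = - \frac{208}{3}$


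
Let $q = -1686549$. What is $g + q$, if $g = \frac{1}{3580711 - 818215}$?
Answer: $- \frac{4659084866303}{2762496} \approx -1.6865 \cdot 10^{6}$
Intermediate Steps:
$g = \frac{1}{2762496} \approx 3.6199 \cdot 10^{-7}$
$g + q = \frac{1}{2762496} - 1686549 = - \frac{4659084866303}{2762496}$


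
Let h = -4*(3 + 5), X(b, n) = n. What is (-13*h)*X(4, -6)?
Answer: -2496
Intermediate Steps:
h = -32 (h = -4*8 = -32)
(-13*h)*X(4, -6) = -13*(-32)*(-6) = 416*(-6) = -2496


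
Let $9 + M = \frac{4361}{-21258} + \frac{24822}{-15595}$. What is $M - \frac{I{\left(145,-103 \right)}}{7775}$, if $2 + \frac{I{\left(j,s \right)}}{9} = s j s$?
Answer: $- \frac{923522530806209}{515511283050} \approx -1791.5$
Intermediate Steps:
$I{\left(j,s \right)} = -18 + 9 j s^{2}$ ($I{\left(j,s \right)} = -18 + 9 s j s = -18 + 9 j s s = -18 + 9 j s^{2}$)
$M = - \frac{3579342461}{331518510}$ ($M = -9 + \left(\frac{4361}{-21258} + \frac{24822}{-15595}\right) = -9 + \left(4361 \left(- \frac{1}{21258}\right) + 24822 \left(- \frac{1}{15595}\right)\right) = -9 - \frac{595675871}{331518510} = - \frac{3579342461}{331518510} \approx -10.797$)
$M - \frac{I{\left(145,-103 \right)}}{7775} = - \frac{3579342461}{331518510} - \frac{-18 + 9 \cdot 145 \left(-103\right)^{2}}{7775} = - \frac{3579342461}{331518510} - \left(-18 + 9 \cdot 145 \cdot 10609\right) \frac{1}{7775} = - \frac{3579342461}{331518510} - \left(-18 + 13844745\right) \frac{1}{7775} = - \frac{3579342461}{331518510} - 13844727 \cdot \frac{1}{7775} = - \frac{3579342461}{331518510} - \frac{13844727}{7775} = - \frac{923522530806209}{515511283050}$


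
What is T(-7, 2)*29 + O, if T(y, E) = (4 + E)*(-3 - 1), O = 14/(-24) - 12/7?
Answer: -58657/84 ≈ -698.30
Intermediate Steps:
O = -193/84 (O = 14*(-1/24) - 12*⅐ = -7/12 - 12/7 = -193/84 ≈ -2.2976)
T(y, E) = -16 - 4*E (T(y, E) = (4 + E)*(-4) = -16 - 4*E)
T(-7, 2)*29 + O = (-16 - 4*2)*29 - 193/84 = (-16 - 8)*29 - 193/84 = -24*29 - 193/84 = -696 - 193/84 = -58657/84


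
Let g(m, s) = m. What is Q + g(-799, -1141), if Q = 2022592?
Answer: 2021793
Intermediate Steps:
Q + g(-799, -1141) = 2022592 - 799 = 2021793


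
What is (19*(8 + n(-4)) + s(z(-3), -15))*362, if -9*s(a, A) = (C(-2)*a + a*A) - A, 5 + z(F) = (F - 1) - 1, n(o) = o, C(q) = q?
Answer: 180638/9 ≈ 20071.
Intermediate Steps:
z(F) = -7 + F (z(F) = -5 + ((F - 1) - 1) = -5 + ((-1 + F) - 1) = -5 + (-2 + F) = -7 + F)
s(a, A) = A/9 + 2*a/9 - A*a/9 (s(a, A) = -((-2*a + a*A) - A)/9 = -((-2*a + A*a) - A)/9 = -(-A - 2*a + A*a)/9 = A/9 + 2*a/9 - A*a/9)
(19*(8 + n(-4)) + s(z(-3), -15))*362 = (19*(8 - 4) + ((⅑)*(-15) + 2*(-7 - 3)/9 - ⅑*(-15)*(-7 - 3)))*362 = (19*4 + (-5/3 + (2/9)*(-10) - ⅑*(-15)*(-10)))*362 = (76 + (-5/3 - 20/9 - 50/3))*362 = (76 - 185/9)*362 = (499/9)*362 = 180638/9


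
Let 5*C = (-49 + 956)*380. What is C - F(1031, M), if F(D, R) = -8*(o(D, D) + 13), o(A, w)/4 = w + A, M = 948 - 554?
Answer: 135020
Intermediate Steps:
M = 394
o(A, w) = 4*A + 4*w (o(A, w) = 4*(w + A) = 4*(A + w) = 4*A + 4*w)
F(D, R) = -104 - 64*D (F(D, R) = -8*((4*D + 4*D) + 13) = -8*(8*D + 13) = -8*(13 + 8*D) = -104 - 64*D)
C = 68932 (C = ((-49 + 956)*380)/5 = (907*380)/5 = (1/5)*344660 = 68932)
C - F(1031, M) = 68932 - (-104 - 64*1031) = 68932 - (-104 - 65984) = 68932 - 1*(-66088) = 68932 + 66088 = 135020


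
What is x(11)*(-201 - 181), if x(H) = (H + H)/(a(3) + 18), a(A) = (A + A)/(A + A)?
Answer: -8404/19 ≈ -442.32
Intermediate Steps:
a(A) = 1 (a(A) = (2*A)/((2*A)) = (2*A)*(1/(2*A)) = 1)
x(H) = 2*H/19 (x(H) = (H + H)/(1 + 18) = (2*H)/19 = (2*H)*(1/19) = 2*H/19)
x(11)*(-201 - 181) = ((2/19)*11)*(-201 - 181) = (22/19)*(-382) = -8404/19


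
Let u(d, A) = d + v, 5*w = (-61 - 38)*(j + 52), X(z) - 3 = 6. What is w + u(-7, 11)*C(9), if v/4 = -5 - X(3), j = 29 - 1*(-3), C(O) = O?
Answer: -11151/5 ≈ -2230.2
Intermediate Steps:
X(z) = 9 (X(z) = 3 + 6 = 9)
j = 32 (j = 29 + 3 = 32)
w = -8316/5 (w = ((-61 - 38)*(32 + 52))/5 = (-99*84)/5 = (⅕)*(-8316) = -8316/5 ≈ -1663.2)
v = -56 (v = 4*(-5 - 1*9) = 4*(-5 - 9) = 4*(-14) = -56)
u(d, A) = -56 + d (u(d, A) = d - 56 = -56 + d)
w + u(-7, 11)*C(9) = -8316/5 + (-56 - 7)*9 = -8316/5 - 63*9 = -8316/5 - 567 = -11151/5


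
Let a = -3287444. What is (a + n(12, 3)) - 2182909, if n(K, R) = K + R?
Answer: -5470338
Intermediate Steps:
(a + n(12, 3)) - 2182909 = (-3287444 + (12 + 3)) - 2182909 = (-3287444 + 15) - 2182909 = -3287429 - 2182909 = -5470338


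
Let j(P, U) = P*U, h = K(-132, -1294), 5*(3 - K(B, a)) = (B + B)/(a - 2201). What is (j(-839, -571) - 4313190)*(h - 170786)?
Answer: 3814225987680623/5825 ≈ 6.5480e+11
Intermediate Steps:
K(B, a) = 3 - 2*B/(5*(-2201 + a)) (K(B, a) = 3 - (B + B)/(5*(a - 2201)) = 3 - 2*B/(5*(-2201 + a)))
h = 17387/5825 (h = (-33015 - 2*(-132) + 15*(-1294))/(5*(-2201 - 1294)) = (1/5)*(-33015 + 264 - 19410)/(-3495) = (1/5)*(-1/3495)*(-52161) = 17387/5825 ≈ 2.9849)
(j(-839, -571) - 4313190)*(h - 170786) = (-839*(-571) - 4313190)*(17387/5825 - 170786) = (479069 - 4313190)*(-994811063/5825) = -3834121*(-994811063/5825) = 3814225987680623/5825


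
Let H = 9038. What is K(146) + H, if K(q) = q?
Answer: 9184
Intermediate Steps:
K(146) + H = 146 + 9038 = 9184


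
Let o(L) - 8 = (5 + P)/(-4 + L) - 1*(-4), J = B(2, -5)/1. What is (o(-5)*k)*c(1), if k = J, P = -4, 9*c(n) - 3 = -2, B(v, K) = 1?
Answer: 107/81 ≈ 1.3210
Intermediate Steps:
c(n) = 1/9 (c(n) = 1/3 + (1/9)*(-2) = 1/3 - 2/9 = 1/9)
J = 1 (J = 1/1 = 1*1 = 1)
k = 1
o(L) = 12 + 1/(-4 + L) (o(L) = 8 + ((5 - 4)/(-4 + L) - 1*(-4)) = 8 + (1/(-4 + L) + 4) = 8 + (4 + 1/(-4 + L)) = 12 + 1/(-4 + L))
(o(-5)*k)*c(1) = (((-47 + 12*(-5))/(-4 - 5))*1)*(1/9) = (((-47 - 60)/(-9))*1)*(1/9) = (-1/9*(-107)*1)*(1/9) = ((107/9)*1)*(1/9) = (107/9)*(1/9) = 107/81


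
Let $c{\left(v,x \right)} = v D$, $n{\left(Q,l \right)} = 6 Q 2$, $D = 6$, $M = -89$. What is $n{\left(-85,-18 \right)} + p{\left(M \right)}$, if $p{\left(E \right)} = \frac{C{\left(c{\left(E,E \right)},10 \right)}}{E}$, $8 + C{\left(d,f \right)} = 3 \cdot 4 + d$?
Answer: $- \frac{90250}{89} \approx -1014.0$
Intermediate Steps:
$n{\left(Q,l \right)} = 12 Q$
$c{\left(v,x \right)} = 6 v$ ($c{\left(v,x \right)} = v 6 = 6 v$)
$C{\left(d,f \right)} = 4 + d$ ($C{\left(d,f \right)} = -8 + \left(3 \cdot 4 + d\right) = -8 + \left(12 + d\right) = 4 + d$)
$p{\left(E \right)} = \frac{4 + 6 E}{E}$
$n{\left(-85,-18 \right)} + p{\left(M \right)} = 12 \left(-85\right) + \left(6 + \frac{4}{-89}\right) = -1020 + \left(6 + 4 \left(- \frac{1}{89}\right)\right) = -1020 + \left(6 - \frac{4}{89}\right) = -1020 + \frac{530}{89} = - \frac{90250}{89}$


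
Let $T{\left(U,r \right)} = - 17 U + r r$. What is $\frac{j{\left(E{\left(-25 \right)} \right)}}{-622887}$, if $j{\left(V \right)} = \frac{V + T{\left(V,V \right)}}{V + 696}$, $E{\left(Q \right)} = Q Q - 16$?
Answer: $- \frac{4151}{9343305} \approx -0.00044428$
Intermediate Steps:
$T{\left(U,r \right)} = r^{2} - 17 U$ ($T{\left(U,r \right)} = - 17 U + r^{2} = r^{2} - 17 U$)
$E{\left(Q \right)} = -16 + Q^{2}$ ($E{\left(Q \right)} = Q^{2} - 16 = -16 + Q^{2}$)
$j{\left(V \right)} = \frac{V^{2} - 16 V}{696 + V}$ ($j{\left(V \right)} = \frac{V + \left(V^{2} - 17 V\right)}{V + 696} = \frac{V^{2} - 16 V}{696 + V}$)
$\frac{j{\left(E{\left(-25 \right)} \right)}}{-622887} = \frac{\left(-16 + \left(-25\right)^{2}\right) \frac{1}{696 - \left(16 - \left(-25\right)^{2}\right)} \left(-16 - \left(16 - \left(-25\right)^{2}\right)\right)}{-622887} = \frac{\left(-16 + 625\right) \left(-16 + \left(-16 + 625\right)\right)}{696 + \left(-16 + 625\right)} \left(- \frac{1}{622887}\right) = \frac{609 \left(-16 + 609\right)}{696 + 609} \left(- \frac{1}{622887}\right) = 609 \cdot \frac{1}{1305} \cdot 593 \left(- \frac{1}{622887}\right) = \frac{4151}{15} \left(- \frac{1}{622887}\right) = - \frac{4151}{9343305}$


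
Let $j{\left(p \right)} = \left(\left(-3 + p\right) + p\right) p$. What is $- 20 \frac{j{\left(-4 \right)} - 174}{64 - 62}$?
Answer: $1300$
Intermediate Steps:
$j{\left(p \right)} = p \left(-3 + 2 p\right)$ ($j{\left(p \right)} = \left(-3 + 2 p\right) p = p \left(-3 + 2 p\right)$)
$- 20 \frac{j{\left(-4 \right)} - 174}{64 - 62} = - 20 \frac{- 4 \left(-3 + 2 \left(-4\right)\right) - 174}{64 - 62} = - 20 \frac{- 4 \left(-3 - 8\right) - 174}{2} = - 20 \left(\left(-4\right) \left(-11\right) - 174\right) \frac{1}{2} = - 20 \left(44 - 174\right) \frac{1}{2} = - 20 \left(\left(-130\right) \frac{1}{2}\right) = \left(-20\right) \left(-65\right) = 1300$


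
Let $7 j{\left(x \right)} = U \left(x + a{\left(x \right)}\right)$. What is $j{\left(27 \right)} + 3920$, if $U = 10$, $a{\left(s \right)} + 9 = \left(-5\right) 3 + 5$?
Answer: $\frac{27520}{7} \approx 3931.4$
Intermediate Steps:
$a{\left(s \right)} = -19$ ($a{\left(s \right)} = -9 + \left(\left(-5\right) 3 + 5\right) = -9 + \left(-15 + 5\right) = -9 - 10 = -19$)
$j{\left(x \right)} = - \frac{190}{7} + \frac{10 x}{7}$ ($j{\left(x \right)} = \frac{10 \left(x - 19\right)}{7} = \frac{10 \left(-19 + x\right)}{7} = \frac{-190 + 10 x}{7} = - \frac{190}{7} + \frac{10 x}{7}$)
$j{\left(27 \right)} + 3920 = \left(- \frac{190}{7} + \frac{10}{7} \cdot 27\right) + 3920 = \left(- \frac{190}{7} + \frac{270}{7}\right) + 3920 = \frac{80}{7} + 3920 = \frac{27520}{7}$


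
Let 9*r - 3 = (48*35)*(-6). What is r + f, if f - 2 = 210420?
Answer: 627907/3 ≈ 2.0930e+5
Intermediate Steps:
r = -3359/3 (r = ⅓ + ((48*35)*(-6))/9 = ⅓ + (1680*(-6))/9 = ⅓ + (⅑)*(-10080) = ⅓ - 1120 = -3359/3 ≈ -1119.7)
f = 210422 (f = 2 + 210420 = 210422)
r + f = -3359/3 + 210422 = 627907/3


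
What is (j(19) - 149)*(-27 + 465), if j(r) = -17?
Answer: -72708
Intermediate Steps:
(j(19) - 149)*(-27 + 465) = (-17 - 149)*(-27 + 465) = -166*438 = -72708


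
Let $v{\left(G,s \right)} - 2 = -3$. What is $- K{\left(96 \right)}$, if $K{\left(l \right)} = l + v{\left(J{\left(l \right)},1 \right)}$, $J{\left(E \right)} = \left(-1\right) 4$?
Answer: $-95$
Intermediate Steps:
$J{\left(E \right)} = -4$
$v{\left(G,s \right)} = -1$ ($v{\left(G,s \right)} = 2 - 3 = -1$)
$K{\left(l \right)} = -1 + l$ ($K{\left(l \right)} = l - 1 = -1 + l$)
$- K{\left(96 \right)} = - (-1 + 96) = \left(-1\right) 95 = -95$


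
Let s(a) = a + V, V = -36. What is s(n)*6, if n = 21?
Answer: -90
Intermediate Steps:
s(a) = -36 + a (s(a) = a - 36 = -36 + a)
s(n)*6 = (-36 + 21)*6 = -15*6 = -90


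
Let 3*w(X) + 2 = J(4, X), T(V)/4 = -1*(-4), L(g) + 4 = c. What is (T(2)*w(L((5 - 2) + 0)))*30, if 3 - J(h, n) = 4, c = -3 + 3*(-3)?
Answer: -480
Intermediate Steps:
c = -12 (c = -3 - 9 = -12)
L(g) = -16 (L(g) = -4 - 12 = -16)
J(h, n) = -1 (J(h, n) = 3 - 1*4 = 3 - 4 = -1)
T(V) = 16 (T(V) = 4*(-1*(-4)) = 4*4 = 16)
w(X) = -1 (w(X) = -⅔ + (⅓)*(-1) = -⅔ - ⅓ = -1)
(T(2)*w(L((5 - 2) + 0)))*30 = (16*(-1))*30 = -16*30 = -480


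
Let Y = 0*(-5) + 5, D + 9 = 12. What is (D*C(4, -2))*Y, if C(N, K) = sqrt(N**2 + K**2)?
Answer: 30*sqrt(5) ≈ 67.082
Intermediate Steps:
D = 3 (D = -9 + 12 = 3)
Y = 5 (Y = 0 + 5 = 5)
C(N, K) = sqrt(K**2 + N**2)
(D*C(4, -2))*Y = (3*sqrt((-2)**2 + 4**2))*5 = (3*sqrt(4 + 16))*5 = (3*sqrt(20))*5 = (3*(2*sqrt(5)))*5 = (6*sqrt(5))*5 = 30*sqrt(5)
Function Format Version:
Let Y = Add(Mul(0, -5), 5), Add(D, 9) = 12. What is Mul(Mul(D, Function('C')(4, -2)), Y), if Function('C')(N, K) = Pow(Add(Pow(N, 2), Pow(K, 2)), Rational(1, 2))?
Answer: Mul(30, Pow(5, Rational(1, 2))) ≈ 67.082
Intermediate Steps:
D = 3 (D = Add(-9, 12) = 3)
Y = 5 (Y = Add(0, 5) = 5)
Function('C')(N, K) = Pow(Add(Pow(K, 2), Pow(N, 2)), Rational(1, 2))
Mul(Mul(D, Function('C')(4, -2)), Y) = Mul(Mul(3, Pow(Add(Pow(-2, 2), Pow(4, 2)), Rational(1, 2))), 5) = Mul(Mul(3, Pow(Add(4, 16), Rational(1, 2))), 5) = Mul(Mul(3, Pow(20, Rational(1, 2))), 5) = Mul(Mul(3, Mul(2, Pow(5, Rational(1, 2)))), 5) = Mul(Mul(6, Pow(5, Rational(1, 2))), 5) = Mul(30, Pow(5, Rational(1, 2)))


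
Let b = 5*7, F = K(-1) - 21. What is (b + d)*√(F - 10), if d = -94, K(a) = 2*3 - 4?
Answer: -59*I*√29 ≈ -317.72*I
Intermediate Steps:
K(a) = 2 (K(a) = 6 - 4 = 2)
F = -19 (F = 2 - 21 = -19)
b = 35
(b + d)*√(F - 10) = (35 - 94)*√(-19 - 10) = -59*I*√29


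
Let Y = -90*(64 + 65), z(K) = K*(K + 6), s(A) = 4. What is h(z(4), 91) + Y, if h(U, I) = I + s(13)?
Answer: -11515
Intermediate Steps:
z(K) = K*(6 + K)
h(U, I) = 4 + I (h(U, I) = I + 4 = 4 + I)
Y = -11610 (Y = -90*129 = -11610)
h(z(4), 91) + Y = (4 + 91) - 11610 = 95 - 11610 = -11515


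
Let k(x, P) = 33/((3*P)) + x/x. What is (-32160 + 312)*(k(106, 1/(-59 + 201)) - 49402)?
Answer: 1523576472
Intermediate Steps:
k(x, P) = 1 + 11/P (k(x, P) = 33*(1/(3*P)) + 1 = 11/P + 1 = 1 + 11/P)
(-32160 + 312)*(k(106, 1/(-59 + 201)) - 49402) = (-32160 + 312)*((11 + 1/(-59 + 201))/(1/(-59 + 201)) - 49402) = -31848*((11 + 1/142)/(1/142) - 49402) = -31848*(142*(1563/142) - 49402) = -31848*(1563 - 49402) = -31848*(-47839) = 1523576472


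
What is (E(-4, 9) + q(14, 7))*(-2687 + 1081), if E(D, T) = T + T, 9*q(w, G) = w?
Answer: -282656/9 ≈ -31406.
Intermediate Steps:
q(w, G) = w/9
E(D, T) = 2*T
(E(-4, 9) + q(14, 7))*(-2687 + 1081) = (2*9 + (1/9)*14)*(-2687 + 1081) = (18 + 14/9)*(-1606) = (176/9)*(-1606) = -282656/9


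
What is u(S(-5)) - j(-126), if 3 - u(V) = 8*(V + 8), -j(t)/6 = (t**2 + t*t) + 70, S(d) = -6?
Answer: 190919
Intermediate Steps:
j(t) = -420 - 12*t**2 (j(t) = -6*((t**2 + t*t) + 70) = -6*((t**2 + t**2) + 70) = -6*(2*t**2 + 70) = -6*(70 + 2*t**2) = -420 - 12*t**2)
u(V) = -61 - 8*V (u(V) = 3 - 8*(V + 8) = 3 - 8*(8 + V) = 3 - (64 + 8*V) = 3 + (-64 - 8*V) = -61 - 8*V)
u(S(-5)) - j(-126) = (-61 - 8*(-6)) - (-420 - 12*(-126)**2) = (-61 + 48) - (-420 - 12*15876) = -13 - (-420 - 190512) = -13 - 1*(-190932) = -13 + 190932 = 190919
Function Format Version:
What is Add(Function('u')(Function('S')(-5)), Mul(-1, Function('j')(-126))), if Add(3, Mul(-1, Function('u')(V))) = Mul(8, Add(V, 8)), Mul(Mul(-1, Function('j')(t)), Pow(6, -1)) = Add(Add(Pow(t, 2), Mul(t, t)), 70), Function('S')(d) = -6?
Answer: 190919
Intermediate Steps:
Function('j')(t) = Add(-420, Mul(-12, Pow(t, 2))) (Function('j')(t) = Mul(-6, Add(Add(Pow(t, 2), Mul(t, t)), 70)) = Mul(-6, Add(Add(Pow(t, 2), Pow(t, 2)), 70)) = Mul(-6, Add(Mul(2, Pow(t, 2)), 70)) = Mul(-6, Add(70, Mul(2, Pow(t, 2)))) = Add(-420, Mul(-12, Pow(t, 2))))
Function('u')(V) = Add(-61, Mul(-8, V)) (Function('u')(V) = Add(3, Mul(-1, Mul(8, Add(V, 8)))) = Add(3, Mul(-1, Mul(8, Add(8, V)))) = Add(3, Mul(-1, Add(64, Mul(8, V)))) = Add(3, Add(-64, Mul(-8, V))) = Add(-61, Mul(-8, V)))
Add(Function('u')(Function('S')(-5)), Mul(-1, Function('j')(-126))) = Add(Add(-61, Mul(-8, -6)), Mul(-1, Add(-420, Mul(-12, Pow(-126, 2))))) = Add(Add(-61, 48), Mul(-1, Add(-420, Mul(-12, 15876)))) = Add(-13, Mul(-1, Add(-420, -190512))) = Add(-13, Mul(-1, -190932)) = Add(-13, 190932) = 190919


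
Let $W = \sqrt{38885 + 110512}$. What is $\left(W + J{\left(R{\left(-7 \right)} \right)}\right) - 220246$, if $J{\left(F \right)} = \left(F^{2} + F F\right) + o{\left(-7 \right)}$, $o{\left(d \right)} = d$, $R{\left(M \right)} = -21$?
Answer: $-219371 + \sqrt{149397} \approx -2.1898 \cdot 10^{5}$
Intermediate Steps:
$J{\left(F \right)} = -7 + 2 F^{2}$ ($J{\left(F \right)} = \left(F^{2} + F F\right) - 7 = \left(F^{2} + F^{2}\right) - 7 = 2 F^{2} - 7 = -7 + 2 F^{2}$)
$W = \sqrt{149397} \approx 386.52$
$\left(W + J{\left(R{\left(-7 \right)} \right)}\right) - 220246 = \left(\sqrt{149397} - \left(7 - 2 \left(-21\right)^{2}\right)\right) - 220246 = \left(\sqrt{149397} + \left(-7 + 2 \cdot 441\right)\right) - 220246 = \left(\sqrt{149397} + \left(-7 + 882\right)\right) - 220246 = \left(\sqrt{149397} + 875\right) - 220246 = \left(875 + \sqrt{149397}\right) - 220246 = -219371 + \sqrt{149397}$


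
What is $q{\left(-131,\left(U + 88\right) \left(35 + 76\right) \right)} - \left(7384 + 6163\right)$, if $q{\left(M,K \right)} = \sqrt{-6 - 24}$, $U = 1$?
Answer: $-13547 + i \sqrt{30} \approx -13547.0 + 5.4772 i$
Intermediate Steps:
$q{\left(M,K \right)} = i \sqrt{30}$ ($q{\left(M,K \right)} = \sqrt{-30} = i \sqrt{30}$)
$q{\left(-131,\left(U + 88\right) \left(35 + 76\right) \right)} - \left(7384 + 6163\right) = i \sqrt{30} - \left(7384 + 6163\right) = i \sqrt{30} - 13547 = -13547 + i \sqrt{30}$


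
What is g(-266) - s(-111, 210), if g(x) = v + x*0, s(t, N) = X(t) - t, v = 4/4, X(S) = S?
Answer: 1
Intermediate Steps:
v = 1 (v = 4*(¼) = 1)
s(t, N) = 0 (s(t, N) = t - t = 0)
g(x) = 1 (g(x) = 1 + x*0 = 1 + 0 = 1)
g(-266) - s(-111, 210) = 1 - 1*0 = 1 + 0 = 1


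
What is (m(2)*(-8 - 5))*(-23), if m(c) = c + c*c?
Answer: 1794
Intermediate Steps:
m(c) = c + c²
(m(2)*(-8 - 5))*(-23) = ((2*(1 + 2))*(-8 - 5))*(-23) = ((2*3)*(-13))*(-23) = (6*(-13))*(-23) = -78*(-23) = 1794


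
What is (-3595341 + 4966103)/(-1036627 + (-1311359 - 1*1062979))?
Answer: -1370762/3410965 ≈ -0.40187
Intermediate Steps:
(-3595341 + 4966103)/(-1036627 + (-1311359 - 1*1062979)) = 1370762/(-1036627 + (-1311359 - 1062979)) = 1370762/(-1036627 - 2374338) = 1370762/(-3410965) = 1370762*(-1/3410965) = -1370762/3410965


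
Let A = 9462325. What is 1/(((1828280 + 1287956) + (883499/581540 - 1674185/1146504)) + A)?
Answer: 166684484040/2096650960083064589 ≈ 7.9500e-8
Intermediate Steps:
1/(((1828280 + 1287956) + (883499/581540 - 1674185/1146504)) + A) = 1/(((1828280 + 1287956) + (883499/581540 - 1674185/1146504)) + 9462325) = 1/((3116236 + (883499*(1/581540) - 1674185*1/1146504)) + 9462325) = 1/((3116236 + (883499/581540 - 1674185/1146504)) + 9462325) = 1/((3116236 + 9832398149/166684484040) + 9462325) = 1/(519428199639271589/166684484040 + 9462325) = 1/(2096650960083064589/166684484040) = 166684484040/2096650960083064589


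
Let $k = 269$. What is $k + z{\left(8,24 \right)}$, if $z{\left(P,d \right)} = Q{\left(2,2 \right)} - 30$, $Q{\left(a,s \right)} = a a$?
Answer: $243$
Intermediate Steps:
$Q{\left(a,s \right)} = a^{2}$
$z{\left(P,d \right)} = -26$ ($z{\left(P,d \right)} = 2^{2} - 30 = 4 - 30 = -26$)
$k + z{\left(8,24 \right)} = 269 - 26 = 243$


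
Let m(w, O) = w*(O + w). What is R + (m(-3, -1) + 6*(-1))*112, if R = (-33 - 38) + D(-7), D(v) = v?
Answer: 594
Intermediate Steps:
R = -78 (R = (-33 - 38) - 7 = -71 - 7 = -78)
R + (m(-3, -1) + 6*(-1))*112 = -78 + (-3*(-1 - 3) + 6*(-1))*112 = -78 + (-3*(-4) - 6)*112 = -78 + (12 - 6)*112 = -78 + 6*112 = -78 + 672 = 594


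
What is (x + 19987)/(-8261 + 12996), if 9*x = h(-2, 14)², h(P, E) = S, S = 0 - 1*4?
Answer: 179899/42615 ≈ 4.2215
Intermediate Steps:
S = -4 (S = 0 - 4 = -4)
h(P, E) = -4
x = 16/9 (x = (⅑)*(-4)² = (⅑)*16 = 16/9 ≈ 1.7778)
(x + 19987)/(-8261 + 12996) = (16/9 + 19987)/(-8261 + 12996) = (179899/9)/4735 = (179899/9)*(1/4735) = 179899/42615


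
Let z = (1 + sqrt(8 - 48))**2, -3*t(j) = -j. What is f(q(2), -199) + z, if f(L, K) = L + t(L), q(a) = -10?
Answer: -157/3 + 4*I*sqrt(10) ≈ -52.333 + 12.649*I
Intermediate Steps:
t(j) = j/3 (t(j) = -(-1)*j/3 = j/3)
f(L, K) = 4*L/3 (f(L, K) = L + L/3 = 4*L/3)
z = (1 + 2*I*sqrt(10))**2 (z = (1 + sqrt(-40))**2 = (1 + 2*I*sqrt(10))**2 ≈ -39.0 + 12.649*I)
f(q(2), -199) + z = (4/3)*(-10) + (-39 + 4*I*sqrt(10)) = -40/3 + (-39 + 4*I*sqrt(10)) = -157/3 + 4*I*sqrt(10)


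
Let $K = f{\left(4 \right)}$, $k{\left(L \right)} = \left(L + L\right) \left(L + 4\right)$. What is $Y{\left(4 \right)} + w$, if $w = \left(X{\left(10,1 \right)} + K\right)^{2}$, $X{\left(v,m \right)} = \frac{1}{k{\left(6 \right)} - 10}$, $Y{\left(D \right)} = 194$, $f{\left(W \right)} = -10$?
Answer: $\frac{3555201}{12100} \approx 293.82$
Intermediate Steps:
$k{\left(L \right)} = 2 L \left(4 + L\right)$
$X{\left(v,m \right)} = \frac{1}{110}$ ($X{\left(v,m \right)} = \frac{1}{2 \cdot 6 \left(4 + 6\right) - 10} = \frac{1}{2 \cdot 6 \cdot 10 - 10} = \frac{1}{120 - 10} = \frac{1}{110}$)
$K = -10$
$w = \frac{1207801}{12100}$ ($w = \left(\frac{1}{110} - 10\right)^{2} = \left(- \frac{1099}{110}\right)^{2} = \frac{1207801}{12100} \approx 99.818$)
$Y{\left(4 \right)} + w = 194 + \frac{1207801}{12100} = \frac{3555201}{12100}$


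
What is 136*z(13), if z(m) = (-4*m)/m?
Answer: -544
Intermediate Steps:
z(m) = -4
136*z(13) = 136*(-4) = -544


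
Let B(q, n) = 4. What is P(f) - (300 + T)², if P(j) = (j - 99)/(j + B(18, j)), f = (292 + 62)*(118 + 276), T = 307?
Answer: -51391127143/139480 ≈ -3.6845e+5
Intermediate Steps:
f = 139476 (f = 354*394 = 139476)
P(j) = (-99 + j)/(4 + j) (P(j) = (j - 99)/(j + 4) = (-99 + j)/(4 + j))
P(f) - (300 + T)² = (-99 + 139476)/(4 + 139476) - (300 + 307)² = 139377/139480 - 1*607² = (1/139480)*139377 - 1*368449 = 139377/139480 - 368449 = -51391127143/139480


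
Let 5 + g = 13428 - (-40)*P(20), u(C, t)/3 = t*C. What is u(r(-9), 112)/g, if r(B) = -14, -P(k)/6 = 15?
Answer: -4704/9823 ≈ -0.47888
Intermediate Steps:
P(k) = -90 (P(k) = -6*15 = -90)
u(C, t) = 3*C*t (u(C, t) = 3*(t*C) = 3*(C*t) = 3*C*t)
g = 9823 (g = -5 + (13428 - (-40)*(-90)) = -5 + (13428 - 1*3600) = -5 + (13428 - 3600) = -5 + 9828 = 9823)
u(r(-9), 112)/g = (3*(-14)*112)/9823 = -4704*1/9823 = -4704/9823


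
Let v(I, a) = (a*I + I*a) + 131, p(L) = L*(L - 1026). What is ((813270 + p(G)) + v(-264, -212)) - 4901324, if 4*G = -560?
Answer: -3812747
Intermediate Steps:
G = -140 (G = (¼)*(-560) = -140)
p(L) = L*(-1026 + L)
v(I, a) = 131 + 2*I*a (v(I, a) = (I*a + I*a) + 131 = 2*I*a + 131 = 131 + 2*I*a)
((813270 + p(G)) + v(-264, -212)) - 4901324 = ((813270 - 140*(-1026 - 140)) + (131 + 2*(-264)*(-212))) - 4901324 = ((813270 - 140*(-1166)) + (131 + 111936)) - 4901324 = ((813270 + 163240) + 112067) - 4901324 = (976510 + 112067) - 4901324 = 1088577 - 4901324 = -3812747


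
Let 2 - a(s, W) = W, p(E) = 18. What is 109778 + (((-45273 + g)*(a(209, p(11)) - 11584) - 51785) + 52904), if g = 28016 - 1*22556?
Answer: 461941697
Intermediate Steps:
g = 5460 (g = 28016 - 22556 = 5460)
a(s, W) = 2 - W
109778 + (((-45273 + g)*(a(209, p(11)) - 11584) - 51785) + 52904) = 109778 + (((-45273 + 5460)*((2 - 1*18) - 11584) - 51785) + 52904) = 109778 + ((-39813*((2 - 18) - 11584) - 51785) + 52904) = 109778 + ((-39813*(-16 - 11584) - 51785) + 52904) = 109778 + ((-39813*(-11600) - 51785) + 52904) = 109778 + ((461830800 - 51785) + 52904) = 109778 + (461779015 + 52904) = 109778 + 461831919 = 461941697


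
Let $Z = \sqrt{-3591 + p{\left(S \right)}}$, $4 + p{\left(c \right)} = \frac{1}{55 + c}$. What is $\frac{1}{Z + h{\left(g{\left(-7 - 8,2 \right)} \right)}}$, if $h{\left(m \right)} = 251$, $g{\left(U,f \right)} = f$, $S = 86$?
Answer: $\frac{35391}{9390035} - \frac{i \sqrt{71472054}}{9390035} \approx 0.003769 - 0.00090033 i$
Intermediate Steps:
$p{\left(c \right)} = -4 + \frac{1}{55 + c}$
$Z = \frac{i \sqrt{71472054}}{141}$ ($Z = \sqrt{-3591 + \frac{-219 - 344}{55 + 86}} = \sqrt{-3591 + \frac{-219 - 344}{141}} = \sqrt{-3591 + \frac{1}{141} \left(-563\right)} = \sqrt{-3591 - \frac{563}{141}} = \sqrt{- \frac{506894}{141}} = \frac{i \sqrt{71472054}}{141} \approx 59.958 i$)
$\frac{1}{Z + h{\left(g{\left(-7 - 8,2 \right)} \right)}} = \frac{1}{\frac{i \sqrt{71472054}}{141} + 251} = \frac{1}{251 + \frac{i \sqrt{71472054}}{141}}$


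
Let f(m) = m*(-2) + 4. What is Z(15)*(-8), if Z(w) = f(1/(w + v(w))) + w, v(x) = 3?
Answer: -1360/9 ≈ -151.11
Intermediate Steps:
f(m) = 4 - 2*m (f(m) = -2*m + 4 = 4 - 2*m)
Z(w) = 4 + w - 2/(3 + w) (Z(w) = (4 - 2/(w + 3)) + w = (4 - 2/(3 + w)) + w = 4 + w - 2/(3 + w))
Z(15)*(-8) = ((-2 + (3 + 15)*(4 + 15))/(3 + 15))*(-8) = ((-2 + 18*19)/18)*(-8) = ((-2 + 342)/18)*(-8) = ((1/18)*340)*(-8) = (170/9)*(-8) = -1360/9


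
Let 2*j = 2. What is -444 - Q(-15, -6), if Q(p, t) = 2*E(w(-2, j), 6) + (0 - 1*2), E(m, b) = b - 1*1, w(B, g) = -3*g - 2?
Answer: -452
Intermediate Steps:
j = 1 (j = (½)*2 = 1)
w(B, g) = -2 - 3*g
E(m, b) = -1 + b (E(m, b) = b - 1 = -1 + b)
Q(p, t) = 8 (Q(p, t) = 2*(-1 + 6) + (0 - 1*2) = 2*5 + (0 - 2) = 10 - 2 = 8)
-444 - Q(-15, -6) = -444 - 1*8 = -444 - 8 = -452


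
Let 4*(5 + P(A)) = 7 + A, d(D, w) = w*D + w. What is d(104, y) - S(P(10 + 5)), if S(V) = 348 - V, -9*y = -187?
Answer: 11005/6 ≈ 1834.2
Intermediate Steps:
y = 187/9 (y = -1/9*(-187) = 187/9 ≈ 20.778)
d(D, w) = w + D*w (d(D, w) = D*w + w = w + D*w)
P(A) = -13/4 + A/4 (P(A) = -5 + (7 + A)/4 = -5 + (7/4 + A/4) = -13/4 + A/4)
d(104, y) - S(P(10 + 5)) = 187*(1 + 104)/9 - (348 - (-13/4 + (10 + 5)/4)) = (187/9)*105 - (348 - (-13/4 + (1/4)*15)) = 6545/3 - (348 - (-13/4 + 15/4)) = 6545/3 - (348 - 1*1/2) = 6545/3 - (348 - 1/2) = 6545/3 - 1*695/2 = 6545/3 - 695/2 = 11005/6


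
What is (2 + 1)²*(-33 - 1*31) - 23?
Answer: -599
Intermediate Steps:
(2 + 1)²*(-33 - 1*31) - 23 = 3²*(-33 - 31) - 23 = 9*(-64) - 23 = -576 - 23 = -599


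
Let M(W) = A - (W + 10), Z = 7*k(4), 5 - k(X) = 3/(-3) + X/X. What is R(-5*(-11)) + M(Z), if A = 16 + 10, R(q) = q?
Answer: 36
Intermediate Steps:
k(X) = 5 (k(X) = 5 - (3/(-3) + X/X) = 5 - (3*(-⅓) + 1) = 5 - (-1 + 1) = 5 - 1*0 = 5 + 0 = 5)
Z = 35 (Z = 7*5 = 35)
A = 26
M(W) = 16 - W (M(W) = 26 - (W + 10) = 26 - (10 + W) = 26 + (-10 - W) = 16 - W)
R(-5*(-11)) + M(Z) = -5*(-11) + (16 - 1*35) = 55 + (16 - 35) = 55 - 19 = 36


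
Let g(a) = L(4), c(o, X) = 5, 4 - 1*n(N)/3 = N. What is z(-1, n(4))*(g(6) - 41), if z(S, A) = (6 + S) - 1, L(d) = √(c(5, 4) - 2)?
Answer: -164 + 4*√3 ≈ -157.07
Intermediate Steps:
n(N) = 12 - 3*N
L(d) = √3 (L(d) = √(5 - 2) = √3)
g(a) = √3
z(S, A) = 5 + S
z(-1, n(4))*(g(6) - 41) = (5 - 1)*(√3 - 41) = 4*(-41 + √3) = -164 + 4*√3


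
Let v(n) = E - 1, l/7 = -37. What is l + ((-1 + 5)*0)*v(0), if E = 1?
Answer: -259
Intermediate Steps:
l = -259 (l = 7*(-37) = -259)
v(n) = 0 (v(n) = 1 - 1 = 0)
l + ((-1 + 5)*0)*v(0) = -259 + ((-1 + 5)*0)*0 = -259 + (4*0)*0 = -259 + 0*0 = -259 + 0 = -259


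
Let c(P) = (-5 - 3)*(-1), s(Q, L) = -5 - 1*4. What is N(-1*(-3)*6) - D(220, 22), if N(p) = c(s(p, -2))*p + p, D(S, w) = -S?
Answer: 382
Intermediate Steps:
s(Q, L) = -9 (s(Q, L) = -5 - 4 = -9)
c(P) = 8 (c(P) = -8*(-1) = 8)
N(p) = 9*p (N(p) = 8*p + p = 9*p)
N(-1*(-3)*6) - D(220, 22) = 9*(-1*(-3)*6) - (-1)*220 = 9*(3*6) - 1*(-220) = 9*18 + 220 = 162 + 220 = 382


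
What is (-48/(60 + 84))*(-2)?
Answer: ⅔ ≈ 0.66667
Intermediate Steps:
(-48/(60 + 84))*(-2) = (-48/144)*(-2) = ((1/144)*(-48))*(-2) = -⅓*(-2) = ⅔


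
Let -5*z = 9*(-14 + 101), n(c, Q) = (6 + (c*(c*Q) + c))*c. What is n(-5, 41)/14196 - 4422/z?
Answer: 17214265/617526 ≈ 27.876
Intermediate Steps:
n(c, Q) = c*(6 + c + Q*c**2) (n(c, Q) = (6 + (c*(Q*c) + c))*c = (6 + (Q*c**2 + c))*c = (6 + (c + Q*c**2))*c = (6 + c + Q*c**2)*c = c*(6 + c + Q*c**2))
z = -783/5 (z = -9*(-14 + 101)/5 = -9*87/5 = -1/5*783 = -783/5 ≈ -156.60)
n(-5, 41)/14196 - 4422/z = -5*(6 - 5 + 41*(-5)**2)/14196 - 4422/(-783/5) = -5*(6 - 5 + 41*25)*(1/14196) - 4422*(-5/783) = -5*(6 - 5 + 1025)*(1/14196) + 7370/261 = -5*1026*(1/14196) + 7370/261 = -5130*1/14196 + 7370/261 = -855/2366 + 7370/261 = 17214265/617526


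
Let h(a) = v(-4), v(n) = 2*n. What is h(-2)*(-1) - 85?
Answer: -77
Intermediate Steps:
h(a) = -8 (h(a) = 2*(-4) = -8)
h(-2)*(-1) - 85 = -8*(-1) - 85 = 8 - 85 = -77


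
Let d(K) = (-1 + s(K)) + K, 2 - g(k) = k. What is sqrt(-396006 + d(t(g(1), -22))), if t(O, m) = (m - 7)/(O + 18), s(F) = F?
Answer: I*sqrt(142959629)/19 ≈ 629.29*I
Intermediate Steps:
g(k) = 2 - k
t(O, m) = (-7 + m)/(18 + O)
d(K) = -1 + 2*K (d(K) = (-1 + K) + K = -1 + 2*K)
sqrt(-396006 + d(t(g(1), -22))) = sqrt(-396006 + (-1 + 2*((-7 - 22)/(18 + (2 - 1*1))))) = sqrt(-396006 + (-1 + 2*(-29/(18 + (2 - 1))))) = sqrt(-396006 + (-1 + 2*(-29/(18 + 1)))) = sqrt(-396006 + (-1 + 2*(-29/19))) = sqrt(-396006 + (-1 - 58/19)) = sqrt(-396006 - 77/19) = sqrt(-7524191/19) = I*sqrt(142959629)/19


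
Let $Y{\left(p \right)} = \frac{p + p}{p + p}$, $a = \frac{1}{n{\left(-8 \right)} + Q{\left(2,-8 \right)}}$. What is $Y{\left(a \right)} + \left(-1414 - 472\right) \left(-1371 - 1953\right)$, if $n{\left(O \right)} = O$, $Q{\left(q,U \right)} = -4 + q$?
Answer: $6269065$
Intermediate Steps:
$a = - \frac{1}{10}$ ($a = \frac{1}{-8 + \left(-4 + 2\right)} = \frac{1}{-8 - 2} = \frac{1}{-10} = - \frac{1}{10} \approx -0.1$)
$Y{\left(p \right)} = 1$ ($Y{\left(p \right)} = \frac{2 p}{2 p} = 2 p \frac{1}{2 p} = 1$)
$Y{\left(a \right)} + \left(-1414 - 472\right) \left(-1371 - 1953\right) = 1 + \left(-1414 - 472\right) \left(-1371 - 1953\right) = 1 - -6269064 = 1 + 6269064 = 6269065$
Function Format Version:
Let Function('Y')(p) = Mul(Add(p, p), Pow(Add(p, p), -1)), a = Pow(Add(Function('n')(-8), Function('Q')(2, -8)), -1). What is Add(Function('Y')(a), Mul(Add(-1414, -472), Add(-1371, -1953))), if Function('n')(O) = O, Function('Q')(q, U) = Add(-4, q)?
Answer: 6269065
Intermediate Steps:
a = Rational(-1, 10) (a = Pow(Add(-8, Add(-4, 2)), -1) = Pow(Add(-8, -2), -1) = Pow(-10, -1) = Rational(-1, 10) ≈ -0.10000)
Function('Y')(p) = 1 (Function('Y')(p) = Mul(Mul(2, p), Pow(Mul(2, p), -1)) = Mul(Mul(2, p), Mul(Rational(1, 2), Pow(p, -1))) = 1)
Add(Function('Y')(a), Mul(Add(-1414, -472), Add(-1371, -1953))) = Add(1, Mul(Add(-1414, -472), Add(-1371, -1953))) = Add(1, Mul(-1886, -3324)) = Add(1, 6269064) = 6269065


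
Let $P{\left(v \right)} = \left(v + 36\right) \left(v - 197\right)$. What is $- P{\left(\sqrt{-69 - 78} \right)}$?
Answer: $7239 + 1127 i \sqrt{3} \approx 7239.0 + 1952.0 i$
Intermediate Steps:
$P{\left(v \right)} = \left(-197 + v\right) \left(36 + v\right)$ ($P{\left(v \right)} = \left(36 + v\right) \left(-197 + v\right) = \left(-197 + v\right) \left(36 + v\right)$)
$- P{\left(\sqrt{-69 - 78} \right)} = - (-7092 + \left(\sqrt{-69 - 78}\right)^{2} - 161 \sqrt{-69 - 78}) = - (-7092 + \left(\sqrt{-147}\right)^{2} - 161 \sqrt{-147}) = - (-7092 + \left(7 i \sqrt{3}\right)^{2} - 161 \cdot 7 i \sqrt{3}) = - (-7092 - 147 - 1127 i \sqrt{3}) = - (-7239 - 1127 i \sqrt{3}) = 7239 + 1127 i \sqrt{3}$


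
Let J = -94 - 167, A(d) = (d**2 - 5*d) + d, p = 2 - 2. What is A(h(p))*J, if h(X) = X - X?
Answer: 0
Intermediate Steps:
p = 0
h(X) = 0
A(d) = d**2 - 4*d
J = -261
A(h(p))*J = (0*(-4 + 0))*(-261) = (0*(-4))*(-261) = 0*(-261) = 0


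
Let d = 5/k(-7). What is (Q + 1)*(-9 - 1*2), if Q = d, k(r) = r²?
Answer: -594/49 ≈ -12.122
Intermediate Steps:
d = 5/49 (d = 5/((-7)²) = 5/49 ≈ 0.10204)
Q = 5/49 ≈ 0.10204
(Q + 1)*(-9 - 1*2) = (5/49 + 1)*(-9 - 1*2) = 54*(-9 - 2)/49 = (54/49)*(-11) = -594/49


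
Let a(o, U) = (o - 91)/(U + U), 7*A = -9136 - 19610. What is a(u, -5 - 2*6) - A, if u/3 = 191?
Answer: 486995/119 ≈ 4092.4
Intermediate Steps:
u = 573 (u = 3*191 = 573)
A = -28746/7 (A = (-9136 - 19610)/7 = (⅐)*(-28746) = -28746/7 ≈ -4106.6)
a(o, U) = (-91 + o)/(2*U) (a(o, U) = (-91 + o)/((2*U)) = (-91 + o)*(1/(2*U)) = (-91 + o)/(2*U))
a(u, -5 - 2*6) - A = (-91 + 573)/(2*(-5 - 2*6)) - 1*(-28746/7) = (½)*482/(-5 - 12) + 28746/7 = (½)*482/(-17) + 28746/7 = (½)*(-1/17)*482 + 28746/7 = -241/17 + 28746/7 = 486995/119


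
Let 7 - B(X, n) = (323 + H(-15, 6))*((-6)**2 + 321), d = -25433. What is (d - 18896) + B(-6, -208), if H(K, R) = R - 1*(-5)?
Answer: -163560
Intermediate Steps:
H(K, R) = 5 + R (H(K, R) = R + 5 = 5 + R)
B(X, n) = -119231 (B(X, n) = 7 - (323 + (5 + 6))*((-6)**2 + 321) = 7 - (323 + 11)*(36 + 321) = 7 - 334*357 = 7 - 1*119238 = 7 - 119238 = -119231)
(d - 18896) + B(-6, -208) = (-25433 - 18896) - 119231 = -44329 - 119231 = -163560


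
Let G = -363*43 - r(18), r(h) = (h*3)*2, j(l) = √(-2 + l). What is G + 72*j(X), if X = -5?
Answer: -15717 + 72*I*√7 ≈ -15717.0 + 190.49*I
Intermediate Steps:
r(h) = 6*h (r(h) = (3*h)*2 = 6*h)
G = -15717 (G = -363*43 - 6*18 = -15609 - 1*108 = -15609 - 108 = -15717)
G + 72*j(X) = -15717 + 72*√(-2 - 5) = -15717 + 72*√(-7) = -15717 + 72*(I*√7) = -15717 + 72*I*√7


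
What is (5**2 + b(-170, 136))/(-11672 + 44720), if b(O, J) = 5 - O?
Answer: 25/4131 ≈ 0.0060518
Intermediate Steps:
(5**2 + b(-170, 136))/(-11672 + 44720) = (5**2 + (5 - 1*(-170)))/(-11672 + 44720) = (25 + (5 + 170))/33048 = (25 + 175)*(1/33048) = 200*(1/33048) = 25/4131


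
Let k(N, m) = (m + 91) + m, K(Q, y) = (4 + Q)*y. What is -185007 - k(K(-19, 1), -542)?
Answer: -184014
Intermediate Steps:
K(Q, y) = y*(4 + Q)
k(N, m) = 91 + 2*m (k(N, m) = (91 + m) + m = 91 + 2*m)
-185007 - k(K(-19, 1), -542) = -185007 - (91 + 2*(-542)) = -185007 - (91 - 1084) = -185007 - 1*(-993) = -185007 + 993 = -184014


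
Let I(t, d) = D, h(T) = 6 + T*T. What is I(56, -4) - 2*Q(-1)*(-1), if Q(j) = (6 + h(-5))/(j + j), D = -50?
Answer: -87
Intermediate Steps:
h(T) = 6 + T²
I(t, d) = -50
Q(j) = 37/(2*j) (Q(j) = (6 + (6 + (-5)²))/(j + j) = (6 + (6 + 25))/((2*j)) = (6 + 31)*(1/(2*j)) = 37*(1/(2*j)) = 37/(2*j))
I(56, -4) - 2*Q(-1)*(-1) = -50 - 37/(-1)*(-1) = -50 - 37*(-1)*(-1) = -50 - 2*(-37/2)*(-1) = -50 + 37*(-1) = -50 - 37 = -87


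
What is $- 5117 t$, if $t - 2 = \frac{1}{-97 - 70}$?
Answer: $- \frac{1703961}{167} \approx -10203.0$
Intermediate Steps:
$t = \frac{333}{167}$ ($t = 2 + \frac{1}{-97 - 70} = 2 + \frac{1}{-167} = 2 - \frac{1}{167} = \frac{333}{167} \approx 1.994$)
$- 5117 t = \left(-5117\right) \frac{333}{167} = - \frac{1703961}{167}$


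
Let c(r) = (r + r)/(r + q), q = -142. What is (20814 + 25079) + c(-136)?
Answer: 6379263/139 ≈ 45894.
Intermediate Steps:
c(r) = 2*r/(-142 + r) (c(r) = (r + r)/(r - 142) = (2*r)/(-142 + r) = 2*r/(-142 + r))
(20814 + 25079) + c(-136) = (20814 + 25079) + 2*(-136)/(-142 - 136) = 45893 + 2*(-136)/(-278) = 45893 + 2*(-136)*(-1/278) = 45893 + 136/139 = 6379263/139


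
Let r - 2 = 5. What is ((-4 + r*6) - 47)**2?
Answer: 81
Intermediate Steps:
r = 7 (r = 2 + 5 = 7)
((-4 + r*6) - 47)**2 = ((-4 + 7*6) - 47)**2 = ((-4 + 42) - 47)**2 = (38 - 47)**2 = (-9)**2 = 81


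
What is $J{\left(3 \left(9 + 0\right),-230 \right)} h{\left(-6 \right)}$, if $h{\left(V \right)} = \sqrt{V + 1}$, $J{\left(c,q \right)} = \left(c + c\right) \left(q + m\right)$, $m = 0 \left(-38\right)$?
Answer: $- 12420 i \sqrt{5} \approx - 27772.0 i$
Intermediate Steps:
$m = 0$
$J{\left(c,q \right)} = 2 c q$ ($J{\left(c,q \right)} = \left(c + c\right) \left(q + 0\right) = 2 c q$)
$h{\left(V \right)} = \sqrt{1 + V}$
$J{\left(3 \left(9 + 0\right),-230 \right)} h{\left(-6 \right)} = 2 \cdot 3 \left(9 + 0\right) \left(-230\right) \sqrt{1 - 6} = 2 \cdot 3 \cdot 9 \left(-230\right) \sqrt{-5} = 2 \cdot 27 \left(-230\right) i \sqrt{5} = - 12420 i \sqrt{5}$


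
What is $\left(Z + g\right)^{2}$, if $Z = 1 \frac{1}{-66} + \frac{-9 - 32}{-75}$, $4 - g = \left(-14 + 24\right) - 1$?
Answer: $\frac{54361129}{2722500} \approx 19.967$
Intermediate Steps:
$g = -5$ ($g = 4 - \left(\left(-14 + 24\right) - 1\right) = 4 - \left(10 - 1\right) = 4 - 9 = -5$)
$Z = \frac{877}{1650}$ ($Z = 1 \left(- \frac{1}{66}\right) - - \frac{41}{75} = - \frac{1}{66} + \frac{41}{75} = \frac{877}{1650} \approx 0.53152$)
$\left(Z + g\right)^{2} = \left(\frac{877}{1650} - 5\right)^{2} = \left(- \frac{7373}{1650}\right)^{2} = \frac{54361129}{2722500}$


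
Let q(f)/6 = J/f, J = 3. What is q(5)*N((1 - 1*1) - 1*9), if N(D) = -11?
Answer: -198/5 ≈ -39.600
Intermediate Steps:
q(f) = 18/f (q(f) = 6*(3/f) = 18/f)
q(5)*N((1 - 1*1) - 1*9) = (18/5)*(-11) = -198/5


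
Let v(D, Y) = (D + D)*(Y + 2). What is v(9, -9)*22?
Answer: -2772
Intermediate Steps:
v(D, Y) = 2*D*(2 + Y) (v(D, Y) = (2*D)*(2 + Y) = 2*D*(2 + Y))
v(9, -9)*22 = (2*9*(2 - 9))*22 = (2*9*(-7))*22 = -126*22 = -2772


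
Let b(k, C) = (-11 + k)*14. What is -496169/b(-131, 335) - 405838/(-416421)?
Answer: 207421997093/827844948 ≈ 250.56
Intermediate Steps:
b(k, C) = -154 + 14*k
-496169/b(-131, 335) - 405838/(-416421) = -496169/(-154 + 14*(-131)) - 405838/(-416421) = -496169/(-154 - 1834) - 405838*(-1/416421) = -496169/(-1988) + 405838/416421 = -496169*(-1/1988) + 405838/416421 = 496169/1988 + 405838/416421 = 207421997093/827844948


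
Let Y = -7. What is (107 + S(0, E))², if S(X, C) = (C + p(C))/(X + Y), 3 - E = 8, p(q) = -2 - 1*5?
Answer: 579121/49 ≈ 11819.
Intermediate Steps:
p(q) = -7 (p(q) = -2 - 5 = -7)
E = -5 (E = 3 - 1*8 = 3 - 8 = -5)
S(X, C) = (-7 + C)/(-7 + X) (S(X, C) = (C - 7)/(X - 7) = (-7 + C)/(-7 + X))
(107 + S(0, E))² = (107 + (-7 - 5)/(-7 + 0))² = (107 - 12/(-7))² = (107 - ⅐*(-12))² = (107 + 12/7)² = (761/7)² = 579121/49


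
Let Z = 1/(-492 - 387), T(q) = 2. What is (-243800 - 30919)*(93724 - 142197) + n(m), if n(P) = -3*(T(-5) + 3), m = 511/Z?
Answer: 13316454072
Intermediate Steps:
Z = -1/879 (Z = 1/(-879) = -1/879 ≈ -0.0011377)
m = -449169 (m = 511/(-1/879) = 511*(-879) = -449169)
n(P) = -15 (n(P) = -3*(2 + 3) = -3*5 = -15)
(-243800 - 30919)*(93724 - 142197) + n(m) = (-243800 - 30919)*(93724 - 142197) - 15 = -274719*(-48473) - 15 = 13316454087 - 15 = 13316454072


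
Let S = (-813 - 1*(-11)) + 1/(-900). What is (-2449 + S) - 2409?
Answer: -5094001/900 ≈ -5660.0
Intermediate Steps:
S = -721801/900 (S = (-813 + 11) - 1/900 = -802 - 1/900 = -721801/900 ≈ -802.00)
(-2449 + S) - 2409 = (-2449 - 721801/900) - 2409 = -2925901/900 - 2409 = -5094001/900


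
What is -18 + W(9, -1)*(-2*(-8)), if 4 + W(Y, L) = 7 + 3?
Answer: 78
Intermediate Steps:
W(Y, L) = 6 (W(Y, L) = -4 + (7 + 3) = -4 + 10 = 6)
-18 + W(9, -1)*(-2*(-8)) = -18 + 6*(-2*(-8)) = -18 + 6*16 = -18 + 96 = 78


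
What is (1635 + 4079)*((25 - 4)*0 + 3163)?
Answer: 18073382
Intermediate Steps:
(1635 + 4079)*((25 - 4)*0 + 3163) = 5714*(21*0 + 3163) = 5714*(0 + 3163) = 5714*3163 = 18073382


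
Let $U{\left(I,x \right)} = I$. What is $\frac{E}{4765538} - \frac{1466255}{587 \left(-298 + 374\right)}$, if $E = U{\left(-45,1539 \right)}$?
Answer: $- \frac{3493747963865}{106300090628} \approx -32.867$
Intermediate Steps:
$E = -45$
$\frac{E}{4765538} - \frac{1466255}{587 \left(-298 + 374\right)} = - \frac{45}{4765538} - \frac{1466255}{587 \left(-298 + 374\right)} = \left(-45\right) \frac{1}{4765538} - \frac{1466255}{587 \cdot 76} = - \frac{45}{4765538} - \frac{1466255}{44612} = - \frac{3493747963865}{106300090628}$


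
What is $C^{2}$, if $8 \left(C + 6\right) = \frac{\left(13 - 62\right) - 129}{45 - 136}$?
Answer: $\frac{4389025}{132496} \approx 33.126$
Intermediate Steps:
$C = - \frac{2095}{364}$ ($C = -6 + \frac{\left(\left(13 - 62\right) - 129\right) \frac{1}{45 - 136}}{8} = -6 + \frac{\left(\left(13 - 62\right) - 129\right) \frac{1}{-91}}{8} = -6 + \frac{\left(-49 - 129\right) \left(- \frac{1}{91}\right)}{8} = -6 + \frac{\left(-178\right) \left(- \frac{1}{91}\right)}{8} = -6 + \frac{1}{8} \cdot \frac{178}{91} = -6 + \frac{89}{364} = - \frac{2095}{364} \approx -5.7555$)
$C^{2} = \left(- \frac{2095}{364}\right)^{2} = \frac{4389025}{132496}$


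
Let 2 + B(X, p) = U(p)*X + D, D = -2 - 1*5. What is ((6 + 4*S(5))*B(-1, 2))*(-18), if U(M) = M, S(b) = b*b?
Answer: 20988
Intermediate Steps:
S(b) = b**2
D = -7 (D = -2 - 5 = -7)
B(X, p) = -9 + X*p (B(X, p) = -2 + (p*X - 7) = -2 + (X*p - 7) = -2 + (-7 + X*p) = -9 + X*p)
((6 + 4*S(5))*B(-1, 2))*(-18) = ((6 + 4*5**2)*(-9 - 1*2))*(-18) = ((6 + 4*25)*(-9 - 2))*(-18) = ((6 + 100)*(-11))*(-18) = (106*(-11))*(-18) = -1166*(-18) = 20988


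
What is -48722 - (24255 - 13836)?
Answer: -59141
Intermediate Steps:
-48722 - (24255 - 13836) = -48722 - 1*10419 = -48722 - 10419 = -59141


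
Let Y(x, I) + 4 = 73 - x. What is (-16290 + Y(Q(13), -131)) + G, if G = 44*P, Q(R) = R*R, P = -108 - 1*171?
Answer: -28666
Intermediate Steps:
P = -279 (P = -108 - 171 = -279)
Q(R) = R²
G = -12276 (G = 44*(-279) = -12276)
Y(x, I) = 69 - x (Y(x, I) = -4 + (73 - x) = 69 - x)
(-16290 + Y(Q(13), -131)) + G = (-16290 + (69 - 1*13²)) - 12276 = (-16290 + (69 - 1*169)) - 12276 = (-16290 + (69 - 169)) - 12276 = (-16290 - 100) - 12276 = -16390 - 12276 = -28666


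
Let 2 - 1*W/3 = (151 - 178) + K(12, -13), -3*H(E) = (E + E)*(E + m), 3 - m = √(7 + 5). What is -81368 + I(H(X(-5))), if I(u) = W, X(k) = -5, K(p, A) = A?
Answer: -81242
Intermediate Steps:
m = 3 - 2*√3 (m = 3 - √(7 + 5) = 3 - √12 = 3 - 2*√3 ≈ -0.46410)
H(E) = -2*E*(3 + E - 2*√3)/3 (H(E) = -(E + E)*(E + (3 - 2*√3))/3 = -2*E*(3 + E - 2*√3)/3)
W = 126 (W = 6 - 3*((151 - 178) - 13) = 6 - 3*(-27 - 13) = 6 - 3*(-40) = 6 + 120 = 126)
I(u) = 126
-81368 + I(H(X(-5))) = -81368 + 126 = -81242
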